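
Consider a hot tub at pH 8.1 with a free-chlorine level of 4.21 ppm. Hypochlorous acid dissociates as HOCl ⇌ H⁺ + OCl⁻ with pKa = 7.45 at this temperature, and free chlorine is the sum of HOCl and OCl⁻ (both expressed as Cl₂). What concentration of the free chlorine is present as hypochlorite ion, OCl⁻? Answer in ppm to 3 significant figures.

[OCl⁻]/[HOCl] = 10^(pH − pKa) = 10^(8.1 − 7.45) = 10^0.65 = 4.467.
Fraction as HOCl = 1 / (1 + 4.467) = 0.1829.
OCl⁻ = (1 − 0.1829) × 4.21 ppm = 3.44 ppm.

3.44 ppm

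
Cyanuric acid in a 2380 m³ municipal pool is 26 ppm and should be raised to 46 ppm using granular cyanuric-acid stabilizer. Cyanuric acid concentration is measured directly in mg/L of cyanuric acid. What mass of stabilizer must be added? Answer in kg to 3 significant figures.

47.6 kg

Volume: 2380 m³ = 2,380,000 L.
CYA to add: (46 − 26) = 20 mg/L × 2,380,000 L = 47,600 g cyanuric acid.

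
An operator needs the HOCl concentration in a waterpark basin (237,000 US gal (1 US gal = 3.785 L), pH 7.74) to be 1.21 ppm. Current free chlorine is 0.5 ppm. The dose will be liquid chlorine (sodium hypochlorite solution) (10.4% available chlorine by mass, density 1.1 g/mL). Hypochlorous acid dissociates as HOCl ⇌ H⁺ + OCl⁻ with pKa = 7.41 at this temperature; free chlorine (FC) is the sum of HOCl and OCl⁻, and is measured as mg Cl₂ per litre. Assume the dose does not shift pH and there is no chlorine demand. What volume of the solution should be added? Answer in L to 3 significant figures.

Volume: 237,000 US gal × 3.785 L/gal = 897,045 L.
[OCl⁻]/[HOCl] = 10^(pH − pKa) = 10^(7.74 − 7.41) = 2.138; fraction as HOCl = 1/(1 + 2.138) = 0.3187.
Free chlorine required for 1.21 ppm HOCl: 1.21 / 0.3187 = 3.797 ppm.
FC to add: 3.797 − 0.5 = 3.297 mg/L as Cl₂.
Cl₂ equivalent: 3.297 mg/L × 897,045 L = 2957 g.
Product at 10.4% available Cl: 2957 / 0.104 = 28,440 g.
Volume: 28,440 g ÷ 1.1 g/mL = 25,850 mL.

25.9 L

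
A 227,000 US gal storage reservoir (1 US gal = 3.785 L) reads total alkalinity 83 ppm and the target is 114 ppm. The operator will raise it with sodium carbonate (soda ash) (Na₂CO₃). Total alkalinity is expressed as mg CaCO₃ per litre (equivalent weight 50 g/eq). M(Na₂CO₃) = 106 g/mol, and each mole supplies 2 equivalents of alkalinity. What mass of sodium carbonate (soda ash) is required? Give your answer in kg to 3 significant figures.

28.2 kg

Volume: 227,000 US gal × 3.785 L/gal = 859,195 L.
Alkalinity to add: (114 − 83) = 31 mg/L as CaCO₃ × 859,195 L = 26,640 g as CaCO₃.
Equivalents: 26,640 g ÷ 50 g/eq = 532.7 eq.
Each mole of Na₂CO₃ supplies 2 eq, so 532.7 / 2 = 266.4 mol.
Mass: 266.4 mol × 106 g/mol = 28,230 g.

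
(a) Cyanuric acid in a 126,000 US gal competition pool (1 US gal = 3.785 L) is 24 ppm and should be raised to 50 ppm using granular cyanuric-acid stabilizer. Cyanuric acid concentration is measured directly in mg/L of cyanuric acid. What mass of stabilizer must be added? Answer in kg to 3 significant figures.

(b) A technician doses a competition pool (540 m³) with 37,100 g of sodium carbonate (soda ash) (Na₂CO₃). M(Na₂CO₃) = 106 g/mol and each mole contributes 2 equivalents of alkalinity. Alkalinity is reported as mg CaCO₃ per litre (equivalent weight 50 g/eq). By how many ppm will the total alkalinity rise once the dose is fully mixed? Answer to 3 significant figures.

(a) Volume: 126,000 US gal × 3.785 L/gal = 476,910 L.
(a) CYA to add: (50 − 24) = 26 mg/L × 476,910 L = 12,400 g cyanuric acid.

(b) Volume: 540 m³ = 540,000 L.
(b) Moles of Na₂CO₃: 37,100 g ÷ 106 g/mol = 350 mol → 700 eq of alkalinity.
(b) As CaCO₃: 700 eq × 50 g/eq = 35,000 g.
(b) Rise: 35,000 g / 540,000 L × 1000 = 64.81 mg/L.

(a) 12.4 kg; (b) 64.8 ppm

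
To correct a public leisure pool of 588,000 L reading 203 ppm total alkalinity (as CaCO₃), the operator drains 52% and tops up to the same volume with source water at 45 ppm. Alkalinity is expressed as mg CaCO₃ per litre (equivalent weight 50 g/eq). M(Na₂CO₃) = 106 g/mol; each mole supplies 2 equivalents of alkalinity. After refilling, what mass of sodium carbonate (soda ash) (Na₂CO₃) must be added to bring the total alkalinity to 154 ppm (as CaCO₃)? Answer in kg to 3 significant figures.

20.7 kg

After draining 52% and refilling: 203 × 0.48 + 45 × 0.52 = 120.84 ppm.
Deficit to target: 154 − 120.84 = 33.16 mg/L.
As CaCO₃: 33.16 mg/L × 588,000 L = 19,500 g; ÷ 50 g/eq ÷ 2 = 195 mol Na₂CO₃.
Mass: 195 × 106 = 20,670 g.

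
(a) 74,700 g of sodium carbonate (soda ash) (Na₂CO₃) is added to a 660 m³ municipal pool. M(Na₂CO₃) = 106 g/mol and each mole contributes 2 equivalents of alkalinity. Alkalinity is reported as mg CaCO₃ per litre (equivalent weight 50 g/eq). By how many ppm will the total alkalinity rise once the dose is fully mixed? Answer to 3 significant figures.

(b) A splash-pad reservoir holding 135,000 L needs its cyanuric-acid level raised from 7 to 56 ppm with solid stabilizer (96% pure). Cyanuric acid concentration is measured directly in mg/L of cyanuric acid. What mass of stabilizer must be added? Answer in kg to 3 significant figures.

(a) 107 ppm; (b) 6.89 kg

(a) Volume: 660 m³ = 660,000 L.
(a) Moles of Na₂CO₃: 74,700 g ÷ 106 g/mol = 704.7 mol → 1409 eq of alkalinity.
(a) As CaCO₃: 1409 eq × 50 g/eq = 70,470 g.
(a) Rise: 70,470 g / 660,000 L × 1000 = 106.8 mg/L.

(b) CYA to add: (56 − 7) = 49 mg/L × 135,000 L = 6615 g cyanuric acid.
(b) At 96% purity: 6615 / 0.96 = 6891 g product.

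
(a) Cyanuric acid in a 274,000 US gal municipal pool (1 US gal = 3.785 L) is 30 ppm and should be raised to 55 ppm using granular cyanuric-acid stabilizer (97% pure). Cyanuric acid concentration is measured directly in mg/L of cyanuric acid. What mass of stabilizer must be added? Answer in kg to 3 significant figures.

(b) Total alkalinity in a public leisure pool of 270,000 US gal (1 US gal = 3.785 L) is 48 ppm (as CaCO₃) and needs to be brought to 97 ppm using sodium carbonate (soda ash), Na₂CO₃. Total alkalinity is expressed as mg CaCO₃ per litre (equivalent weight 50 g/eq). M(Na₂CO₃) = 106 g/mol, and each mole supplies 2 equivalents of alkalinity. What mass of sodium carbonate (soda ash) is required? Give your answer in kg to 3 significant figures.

(a) 26.7 kg; (b) 53.1 kg

(a) Volume: 274,000 US gal × 3.785 L/gal = 1,037,090 L.
(a) CYA to add: (55 − 30) = 25 mg/L × 1,037,090 L = 25,930 g cyanuric acid.
(a) At 97% purity: 25,930 / 0.97 = 26,730 g product.

(b) Volume: 270,000 US gal × 3.785 L/gal = 1,021,950 L.
(b) Alkalinity to add: (97 − 48) = 49 mg/L as CaCO₃ × 1,021,950 L = 50,080 g as CaCO₃.
(b) Equivalents: 50,080 g ÷ 50 g/eq = 1002 eq.
(b) Each mole of Na₂CO₃ supplies 2 eq, so 1002 / 2 = 500.8 mol.
(b) Mass: 500.8 mol × 106 g/mol = 53,080 g.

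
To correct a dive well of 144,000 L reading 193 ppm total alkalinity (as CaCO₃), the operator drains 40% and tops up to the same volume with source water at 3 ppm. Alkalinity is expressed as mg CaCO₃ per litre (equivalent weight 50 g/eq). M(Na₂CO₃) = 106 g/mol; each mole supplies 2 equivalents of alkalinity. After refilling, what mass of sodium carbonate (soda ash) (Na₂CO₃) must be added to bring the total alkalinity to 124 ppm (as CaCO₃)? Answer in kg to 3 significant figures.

After draining 40% and refilling: 193 × 0.60 + 3 × 0.40 = 117 ppm.
Deficit to target: 124 − 117 = 7 mg/L.
As CaCO₃: 7 mg/L × 144,000 L = 1008 g; ÷ 50 g/eq ÷ 2 = 10.08 mol Na₂CO₃.
Mass: 10.08 × 106 = 1068 g.

1.07 kg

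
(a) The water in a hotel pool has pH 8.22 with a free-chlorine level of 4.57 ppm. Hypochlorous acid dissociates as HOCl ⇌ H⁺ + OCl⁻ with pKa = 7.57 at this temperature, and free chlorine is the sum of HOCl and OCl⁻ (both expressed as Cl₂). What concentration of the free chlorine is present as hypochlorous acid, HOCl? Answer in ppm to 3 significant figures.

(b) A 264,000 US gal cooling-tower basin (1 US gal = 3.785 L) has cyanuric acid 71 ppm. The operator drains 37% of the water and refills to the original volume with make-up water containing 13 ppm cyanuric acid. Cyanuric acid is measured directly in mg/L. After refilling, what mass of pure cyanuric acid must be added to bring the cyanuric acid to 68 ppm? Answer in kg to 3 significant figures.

(a) [OCl⁻]/[HOCl] = 10^(pH − pKa) = 10^(8.22 − 7.57) = 10^0.65 = 4.467.
(a) Fraction as HOCl = 1 / (1 + 4.467) = 0.1829.
(a) HOCl = 0.1829 × 4.57 ppm = 0.8359 ppm.

(b) Volume: 264,000 US gal × 3.785 L/gal = 999,240 L.
(b) After draining 37% and refilling: 71 × 0.63 + 13 × 0.37 = 49.54 ppm.
(b) Deficit to target: 68 − 49.54 = 18.46 mg/L.
(b) Mass: 18.46 mg/L × 999,240 L = 18,450 g cyanuric acid.

(a) 0.836 ppm; (b) 18.4 kg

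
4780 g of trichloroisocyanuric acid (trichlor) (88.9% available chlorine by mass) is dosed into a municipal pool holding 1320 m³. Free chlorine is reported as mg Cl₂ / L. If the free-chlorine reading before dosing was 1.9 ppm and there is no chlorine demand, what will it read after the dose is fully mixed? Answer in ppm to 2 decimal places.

5.12 ppm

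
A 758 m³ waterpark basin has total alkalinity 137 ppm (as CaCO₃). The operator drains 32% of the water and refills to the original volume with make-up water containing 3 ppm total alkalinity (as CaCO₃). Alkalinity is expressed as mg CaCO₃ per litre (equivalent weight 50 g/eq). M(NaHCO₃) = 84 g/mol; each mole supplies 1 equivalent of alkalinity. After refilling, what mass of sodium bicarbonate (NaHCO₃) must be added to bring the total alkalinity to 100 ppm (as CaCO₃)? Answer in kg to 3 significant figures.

7.49 kg

Volume: 758 m³ = 758,000 L.
After draining 32% and refilling: 137 × 0.68 + 3 × 0.32 = 94.12 ppm.
Deficit to target: 100 − 94.12 = 5.88 mg/L.
As CaCO₃: 5.88 mg/L × 758,000 L = 4457 g; ÷ 50 g/eq ÷ 1 = 89.14 mol NaHCO₃.
Mass: 89.14 × 84 = 7488 g.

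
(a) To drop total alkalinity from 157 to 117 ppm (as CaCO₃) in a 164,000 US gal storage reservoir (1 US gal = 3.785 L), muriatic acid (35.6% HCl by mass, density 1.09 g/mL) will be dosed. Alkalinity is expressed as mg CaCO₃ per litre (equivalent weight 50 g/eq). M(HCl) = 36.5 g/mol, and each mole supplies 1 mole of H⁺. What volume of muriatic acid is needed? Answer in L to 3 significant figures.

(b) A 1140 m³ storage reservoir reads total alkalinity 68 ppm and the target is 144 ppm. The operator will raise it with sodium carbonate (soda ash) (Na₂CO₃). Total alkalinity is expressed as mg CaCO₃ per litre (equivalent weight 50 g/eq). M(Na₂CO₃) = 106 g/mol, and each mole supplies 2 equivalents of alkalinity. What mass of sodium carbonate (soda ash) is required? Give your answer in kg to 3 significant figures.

(a) Volume: 164,000 US gal × 3.785 L/gal = 620,740 L.
(a) Alkalinity to neutralize: (157 − 117) = 40 mg/L as CaCO₃ × 620,740 L = 24,830 g as CaCO₃.
(a) Equivalents of H⁺ required: 24,830 ÷ 50 g/eq = 496.6 eq = 496.6 mol HCl.
(a) Mass of HCl: 496.6 × 36.5 = 18,130 g.
(a) Mass of 35.6% solution: 18,130 / 0.356 = 50,910 g.
(a) Volume: 50,910 g ÷ 1.09 g/mL = 46,710 mL.

(b) Volume: 1140 m³ = 1,140,000 L.
(b) Alkalinity to add: (144 − 68) = 76 mg/L as CaCO₃ × 1,140,000 L = 86,640 g as CaCO₃.
(b) Equivalents: 86,640 g ÷ 50 g/eq = 1733 eq.
(b) Each mole of Na₂CO₃ supplies 2 eq, so 1733 / 2 = 866.4 mol.
(b) Mass: 866.4 mol × 106 g/mol = 91,840 g.

(a) 46.7 L; (b) 91.8 kg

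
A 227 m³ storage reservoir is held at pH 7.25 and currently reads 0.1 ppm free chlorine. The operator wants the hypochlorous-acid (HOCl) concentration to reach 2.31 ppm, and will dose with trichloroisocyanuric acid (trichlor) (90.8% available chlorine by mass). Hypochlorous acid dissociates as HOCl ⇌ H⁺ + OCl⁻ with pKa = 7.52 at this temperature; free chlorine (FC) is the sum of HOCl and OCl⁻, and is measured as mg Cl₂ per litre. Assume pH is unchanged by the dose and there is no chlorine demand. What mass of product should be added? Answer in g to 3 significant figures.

863 g

Volume: 227 m³ = 227,000 L.
[OCl⁻]/[HOCl] = 10^(pH − pKa) = 10^(7.25 − 7.52) = 0.537; fraction as HOCl = 1/(1 + 0.537) = 0.6506.
Free chlorine required for 2.31 ppm HOCl: 2.31 / 0.6506 = 3.551 ppm.
FC to add: 3.551 − 0.1 = 3.451 mg/L as Cl₂.
Cl₂ equivalent: 3.451 mg/L × 227,000 L = 783.3 g.
Product at 90.8% available Cl: 783.3 / 0.908 = 862.6 g.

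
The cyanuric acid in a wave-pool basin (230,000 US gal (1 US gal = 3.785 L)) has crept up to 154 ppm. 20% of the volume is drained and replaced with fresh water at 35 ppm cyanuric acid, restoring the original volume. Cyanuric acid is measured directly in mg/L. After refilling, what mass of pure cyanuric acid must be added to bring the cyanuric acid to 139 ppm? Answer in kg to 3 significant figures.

Volume: 230,000 US gal × 3.785 L/gal = 870,550 L.
After draining 20% and refilling: 154 × 0.80 + 35 × 0.20 = 130.2 ppm.
Deficit to target: 139 − 130.2 = 8.8 mg/L.
Mass: 8.8 mg/L × 870,550 L = 7661 g cyanuric acid.

7.66 kg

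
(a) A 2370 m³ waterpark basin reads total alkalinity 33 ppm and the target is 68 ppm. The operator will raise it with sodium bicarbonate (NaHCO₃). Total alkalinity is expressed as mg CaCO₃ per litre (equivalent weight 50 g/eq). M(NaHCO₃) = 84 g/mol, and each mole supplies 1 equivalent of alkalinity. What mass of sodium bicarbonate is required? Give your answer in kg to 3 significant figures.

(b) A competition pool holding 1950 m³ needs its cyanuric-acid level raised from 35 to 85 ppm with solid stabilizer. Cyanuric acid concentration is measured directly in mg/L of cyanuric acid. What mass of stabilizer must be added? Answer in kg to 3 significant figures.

(a) 139 kg; (b) 97.5 kg

(a) Volume: 2370 m³ = 2,370,000 L.
(a) Alkalinity to add: (68 − 33) = 35 mg/L as CaCO₃ × 2,370,000 L = 82,950 g as CaCO₃.
(a) Equivalents: 82,950 g ÷ 50 g/eq = 1659 eq.
(a) NaHCO₃ supplies 1 eq per mole → 1659 mol.
(a) Mass: 1659 mol × 84 g/mol = 139,400 g.

(b) Volume: 1950 m³ = 1,950,000 L.
(b) CYA to add: (85 − 35) = 50 mg/L × 1,950,000 L = 97,500 g cyanuric acid.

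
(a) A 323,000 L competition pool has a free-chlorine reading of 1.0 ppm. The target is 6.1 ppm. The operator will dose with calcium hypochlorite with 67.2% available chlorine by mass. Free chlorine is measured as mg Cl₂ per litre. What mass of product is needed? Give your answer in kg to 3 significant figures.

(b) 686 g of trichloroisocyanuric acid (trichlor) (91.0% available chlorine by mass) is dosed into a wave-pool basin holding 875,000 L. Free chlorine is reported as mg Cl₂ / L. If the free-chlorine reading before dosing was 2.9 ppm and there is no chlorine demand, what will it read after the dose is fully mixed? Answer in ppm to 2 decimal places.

(a) 2.45 kg; (b) 3.61 ppm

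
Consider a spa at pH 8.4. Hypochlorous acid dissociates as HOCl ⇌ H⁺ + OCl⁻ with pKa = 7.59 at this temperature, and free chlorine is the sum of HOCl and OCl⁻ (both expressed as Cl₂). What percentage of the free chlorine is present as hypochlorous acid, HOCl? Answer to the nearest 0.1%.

[OCl⁻]/[HOCl] = 10^(pH − pKa) = 10^(8.4 − 7.59) = 10^0.81 = 6.457.
Fraction as HOCl = 1 / (1 + 6.457) = 0.1341.

13.4%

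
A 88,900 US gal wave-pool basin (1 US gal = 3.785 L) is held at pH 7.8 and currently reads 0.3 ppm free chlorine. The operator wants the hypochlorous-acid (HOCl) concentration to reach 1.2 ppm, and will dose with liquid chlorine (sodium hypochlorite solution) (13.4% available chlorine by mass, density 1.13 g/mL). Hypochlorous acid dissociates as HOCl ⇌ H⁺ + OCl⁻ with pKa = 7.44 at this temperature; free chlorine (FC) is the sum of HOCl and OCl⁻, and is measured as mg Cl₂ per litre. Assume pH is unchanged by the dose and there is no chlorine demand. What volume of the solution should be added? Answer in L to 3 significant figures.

Volume: 88,900 US gal × 3.785 L/gal = 336,486 L.
[OCl⁻]/[HOCl] = 10^(pH − pKa) = 10^(7.8 − 7.44) = 2.291; fraction as HOCl = 1/(1 + 2.291) = 0.3039.
Free chlorine required for 1.2 ppm HOCl: 1.2 / 0.3039 = 3.949 ppm.
FC to add: 3.949 − 0.3 = 3.649 mg/L as Cl₂.
Cl₂ equivalent: 3.649 mg/L × 336,486 L = 1228 g.
Product at 13.4% available Cl: 1228 / 0.134 = 9163 g.
Volume: 9163 g ÷ 1.13 g/mL = 8109 mL.

8.11 L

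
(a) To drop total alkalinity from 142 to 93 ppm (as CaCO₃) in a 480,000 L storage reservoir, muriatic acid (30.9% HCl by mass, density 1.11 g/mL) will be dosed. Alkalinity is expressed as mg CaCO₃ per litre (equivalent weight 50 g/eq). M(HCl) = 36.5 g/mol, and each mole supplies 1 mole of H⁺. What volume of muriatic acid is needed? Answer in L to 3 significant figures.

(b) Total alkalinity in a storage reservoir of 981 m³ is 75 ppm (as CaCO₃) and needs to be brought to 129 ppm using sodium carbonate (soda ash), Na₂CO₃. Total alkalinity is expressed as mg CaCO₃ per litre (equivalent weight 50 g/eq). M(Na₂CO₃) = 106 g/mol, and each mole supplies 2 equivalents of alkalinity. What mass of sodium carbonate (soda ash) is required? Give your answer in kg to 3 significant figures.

(a) 50.1 L; (b) 56.2 kg

(a) Alkalinity to neutralize: (142 − 93) = 49 mg/L as CaCO₃ × 480,000 L = 23,520 g as CaCO₃.
(a) Equivalents of H⁺ required: 23,520 ÷ 50 g/eq = 470.4 eq = 470.4 mol HCl.
(a) Mass of HCl: 470.4 × 36.5 = 17,170 g.
(a) Mass of 30.9% solution: 17,170 / 0.309 = 55,570 g.
(a) Volume: 55,570 g ÷ 1.11 g/mL = 50,060 mL.

(b) Volume: 981 m³ = 981,000 L.
(b) Alkalinity to add: (129 − 75) = 54 mg/L as CaCO₃ × 981,000 L = 52,970 g as CaCO₃.
(b) Equivalents: 52,970 g ÷ 50 g/eq = 1059 eq.
(b) Each mole of Na₂CO₃ supplies 2 eq, so 1059 / 2 = 529.7 mol.
(b) Mass: 529.7 mol × 106 g/mol = 56,150 g.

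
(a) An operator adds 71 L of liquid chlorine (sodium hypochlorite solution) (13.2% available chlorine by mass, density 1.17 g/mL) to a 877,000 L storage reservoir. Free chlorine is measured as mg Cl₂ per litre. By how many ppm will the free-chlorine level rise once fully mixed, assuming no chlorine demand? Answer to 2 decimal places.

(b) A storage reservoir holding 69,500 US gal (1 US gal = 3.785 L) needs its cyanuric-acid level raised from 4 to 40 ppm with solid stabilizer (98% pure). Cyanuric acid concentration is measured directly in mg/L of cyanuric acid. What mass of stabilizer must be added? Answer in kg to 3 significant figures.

(a) 12.50 ppm; (b) 9.66 kg

(a) Mass of solution: 71 L × 1000 mL/L × 1.17 g/mL = 83,070 g.
(a) Available chlorine delivered: 83,070 g × 0.132 = 10,970 g as Cl₂.
(a) Concentration rise: 10,970 g / 877,000 L = 12.5 mg/L = 12.50 ppm.

(b) Volume: 69,500 US gal × 3.785 L/gal = 263,058 L.
(b) CYA to add: (40 − 4) = 36 mg/L × 263,058 L = 9470 g cyanuric acid.
(b) At 98% purity: 9470 / 0.98 = 9663 g product.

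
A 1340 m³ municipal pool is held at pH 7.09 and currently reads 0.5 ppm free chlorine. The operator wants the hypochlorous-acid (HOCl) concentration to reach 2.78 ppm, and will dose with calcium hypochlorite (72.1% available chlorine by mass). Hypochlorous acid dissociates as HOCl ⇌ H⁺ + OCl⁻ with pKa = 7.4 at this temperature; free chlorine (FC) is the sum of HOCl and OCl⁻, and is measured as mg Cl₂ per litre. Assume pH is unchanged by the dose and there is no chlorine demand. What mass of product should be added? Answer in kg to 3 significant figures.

6.77 kg

Volume: 1340 m³ = 1,340,000 L.
[OCl⁻]/[HOCl] = 10^(pH − pKa) = 10^(7.09 − 7.4) = 0.4898; fraction as HOCl = 1/(1 + 0.4898) = 0.6712.
Free chlorine required for 2.78 ppm HOCl: 2.78 / 0.6712 = 4.142 ppm.
FC to add: 4.142 − 0.5 = 3.642 mg/L as Cl₂.
Cl₂ equivalent: 3.642 mg/L × 1,340,000 L = 4880 g.
Product at 72.1% available Cl: 4880 / 0.721 = 6768 g.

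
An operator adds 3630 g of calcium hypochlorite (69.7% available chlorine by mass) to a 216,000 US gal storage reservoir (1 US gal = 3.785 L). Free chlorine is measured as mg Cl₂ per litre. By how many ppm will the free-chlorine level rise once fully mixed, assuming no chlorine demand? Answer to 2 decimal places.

Volume: 216,000 US gal × 3.785 L/gal = 817,560 L.
Available chlorine delivered: 3630 g × 0.697 = 2530 g as Cl₂.
Concentration rise: 2530 g / 817,560 L = 3.095 mg/L = 3.09 ppm.

3.09 ppm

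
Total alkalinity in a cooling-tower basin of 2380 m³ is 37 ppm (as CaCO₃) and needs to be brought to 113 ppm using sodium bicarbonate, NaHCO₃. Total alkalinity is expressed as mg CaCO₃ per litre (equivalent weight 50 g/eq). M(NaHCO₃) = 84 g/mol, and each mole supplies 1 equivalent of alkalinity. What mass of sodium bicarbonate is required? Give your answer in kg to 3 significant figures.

Volume: 2380 m³ = 2,380,000 L.
Alkalinity to add: (113 − 37) = 76 mg/L as CaCO₃ × 2,380,000 L = 180,900 g as CaCO₃.
Equivalents: 180,900 g ÷ 50 g/eq = 3618 eq.
NaHCO₃ supplies 1 eq per mole → 3618 mol.
Mass: 3618 mol × 84 g/mol = 303,900 g.

304 kg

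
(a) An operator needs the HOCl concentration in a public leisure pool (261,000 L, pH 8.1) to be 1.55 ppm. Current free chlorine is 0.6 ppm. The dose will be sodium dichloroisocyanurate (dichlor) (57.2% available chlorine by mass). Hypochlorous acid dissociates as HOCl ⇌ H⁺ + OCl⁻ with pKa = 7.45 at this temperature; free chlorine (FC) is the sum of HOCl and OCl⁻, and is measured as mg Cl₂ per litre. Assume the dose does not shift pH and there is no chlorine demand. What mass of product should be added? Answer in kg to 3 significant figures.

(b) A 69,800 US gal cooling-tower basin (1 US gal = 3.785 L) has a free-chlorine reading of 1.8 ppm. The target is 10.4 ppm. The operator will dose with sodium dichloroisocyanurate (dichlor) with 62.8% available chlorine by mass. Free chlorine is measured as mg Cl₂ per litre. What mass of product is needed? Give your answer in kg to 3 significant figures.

(a) 3.59 kg; (b) 3.62 kg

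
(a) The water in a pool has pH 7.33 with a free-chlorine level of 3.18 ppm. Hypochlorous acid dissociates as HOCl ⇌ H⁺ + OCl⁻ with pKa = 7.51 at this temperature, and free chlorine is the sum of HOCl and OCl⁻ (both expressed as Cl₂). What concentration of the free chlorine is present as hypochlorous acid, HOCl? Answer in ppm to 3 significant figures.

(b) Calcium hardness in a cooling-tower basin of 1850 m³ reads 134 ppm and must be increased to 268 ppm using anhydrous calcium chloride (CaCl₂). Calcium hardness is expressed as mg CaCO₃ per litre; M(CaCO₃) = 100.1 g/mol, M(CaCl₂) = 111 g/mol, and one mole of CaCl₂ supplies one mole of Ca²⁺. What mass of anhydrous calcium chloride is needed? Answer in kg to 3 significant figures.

(a) 1.91 ppm; (b) 275 kg

(a) [OCl⁻]/[HOCl] = 10^(pH − pKa) = 10^(7.33 − 7.51) = 10^-0.18 = 0.6607.
(a) Fraction as HOCl = 1 / (1 + 0.6607) = 0.6022.
(a) HOCl = 0.6022 × 3.18 ppm = 1.915 ppm.

(b) Volume: 1850 m³ = 1,850,000 L.
(b) Hardness to add: (268 − 134) = 134 mg/L as CaCO₃ × 1,850,000 L = 247,900 g as CaCO₃.
(b) Moles of Ca²⁺ (1 mol Ca²⁺ ≡ 1 mol CaCO₃): 247,900 / 100.1 g/mol = 2477 mol.
(b) Mass of CaCl₂: 2477 × 111 = 274,900 g.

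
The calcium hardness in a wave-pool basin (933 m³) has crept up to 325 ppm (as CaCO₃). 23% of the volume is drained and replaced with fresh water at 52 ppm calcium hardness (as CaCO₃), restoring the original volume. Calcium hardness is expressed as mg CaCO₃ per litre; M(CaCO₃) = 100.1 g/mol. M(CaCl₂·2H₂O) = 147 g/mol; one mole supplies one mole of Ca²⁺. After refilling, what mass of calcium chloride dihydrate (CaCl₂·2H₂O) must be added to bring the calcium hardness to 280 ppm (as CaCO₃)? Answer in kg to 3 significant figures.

24.4 kg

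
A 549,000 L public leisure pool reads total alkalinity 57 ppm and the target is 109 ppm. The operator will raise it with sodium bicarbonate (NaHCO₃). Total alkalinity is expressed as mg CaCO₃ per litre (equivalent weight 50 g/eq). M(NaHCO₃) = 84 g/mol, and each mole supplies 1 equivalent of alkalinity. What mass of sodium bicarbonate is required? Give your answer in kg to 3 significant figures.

Alkalinity to add: (109 − 57) = 52 mg/L as CaCO₃ × 549,000 L = 28,550 g as CaCO₃.
Equivalents: 28,550 g ÷ 50 g/eq = 571 eq.
NaHCO₃ supplies 1 eq per mole → 571 mol.
Mass: 571 mol × 84 g/mol = 47,960 g.

48.0 kg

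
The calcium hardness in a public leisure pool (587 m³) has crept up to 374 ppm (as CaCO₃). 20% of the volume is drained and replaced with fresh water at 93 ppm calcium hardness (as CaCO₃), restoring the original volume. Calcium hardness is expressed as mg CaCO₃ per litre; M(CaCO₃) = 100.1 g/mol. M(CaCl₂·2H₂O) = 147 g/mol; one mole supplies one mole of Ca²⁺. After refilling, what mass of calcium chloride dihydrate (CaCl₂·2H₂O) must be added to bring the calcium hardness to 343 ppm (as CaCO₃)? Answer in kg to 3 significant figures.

21.7 kg

Volume: 587 m³ = 587,000 L.
After draining 20% and refilling: 374 × 0.80 + 93 × 0.20 = 317.8 ppm.
Deficit to target: 343 − 317.8 = 25.2 mg/L.
As CaCO₃: 25.2 mg/L × 587,000 L = 14,790 g; ÷ 100.1 = 147.8 mol Ca²⁺.
Mass: 147.8 × 147 = 21,720 g.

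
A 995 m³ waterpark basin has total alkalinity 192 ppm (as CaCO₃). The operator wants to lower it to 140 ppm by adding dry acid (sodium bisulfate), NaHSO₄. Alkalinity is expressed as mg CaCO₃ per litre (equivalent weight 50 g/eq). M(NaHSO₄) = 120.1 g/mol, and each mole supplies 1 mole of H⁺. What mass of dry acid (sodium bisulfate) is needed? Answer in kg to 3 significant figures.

124 kg

Volume: 995 m³ = 995,000 L.
Alkalinity to neutralize: (192 − 140) = 52 mg/L as CaCO₃ × 995,000 L = 51,740 g as CaCO₃.
Equivalents of H⁺ required: 51,740 ÷ 50 g/eq = 1035 eq = 1035 mol NaHSO₄.
Mass of NaHSO₄: 1035 × 120.1 = 124,300 g.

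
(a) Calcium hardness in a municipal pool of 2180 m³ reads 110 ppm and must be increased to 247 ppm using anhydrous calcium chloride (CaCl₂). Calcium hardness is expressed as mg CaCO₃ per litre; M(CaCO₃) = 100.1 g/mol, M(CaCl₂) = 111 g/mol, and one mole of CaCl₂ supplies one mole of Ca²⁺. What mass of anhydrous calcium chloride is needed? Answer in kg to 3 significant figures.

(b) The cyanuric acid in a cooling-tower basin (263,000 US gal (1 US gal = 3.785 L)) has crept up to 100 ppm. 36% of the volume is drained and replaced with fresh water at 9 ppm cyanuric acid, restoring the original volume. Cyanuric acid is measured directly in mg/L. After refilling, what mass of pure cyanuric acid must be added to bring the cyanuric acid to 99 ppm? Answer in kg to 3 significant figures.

(a) 331 kg; (b) 31.6 kg

(a) Volume: 2180 m³ = 2,180,000 L.
(a) Hardness to add: (247 − 110) = 137 mg/L as CaCO₃ × 2,180,000 L = 298,700 g as CaCO₃.
(a) Moles of Ca²⁺ (1 mol Ca²⁺ ≡ 1 mol CaCO₃): 298,700 / 100.1 g/mol = 2984 mol.
(a) Mass of CaCl₂: 2984 × 111 = 331,200 g.

(b) Volume: 263,000 US gal × 3.785 L/gal = 995,455 L.
(b) After draining 36% and refilling: 100 × 0.64 + 9 × 0.36 = 67.24 ppm.
(b) Deficit to target: 99 − 67.24 = 31.76 mg/L.
(b) Mass: 31.76 mg/L × 995,455 L = 31,620 g cyanuric acid.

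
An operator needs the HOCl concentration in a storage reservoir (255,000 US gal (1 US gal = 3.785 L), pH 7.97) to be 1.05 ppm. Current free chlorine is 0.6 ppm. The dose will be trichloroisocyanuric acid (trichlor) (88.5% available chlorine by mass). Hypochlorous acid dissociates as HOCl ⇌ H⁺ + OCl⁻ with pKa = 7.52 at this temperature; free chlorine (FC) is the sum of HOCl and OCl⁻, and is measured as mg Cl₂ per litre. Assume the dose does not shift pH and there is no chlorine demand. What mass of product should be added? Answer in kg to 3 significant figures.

Volume: 255,000 US gal × 3.785 L/gal = 965,175 L.
[OCl⁻]/[HOCl] = 10^(pH − pKa) = 10^(7.97 − 7.52) = 2.818; fraction as HOCl = 1/(1 + 2.818) = 0.2619.
Free chlorine required for 1.05 ppm HOCl: 1.05 / 0.2619 = 4.009 ppm.
FC to add: 4.009 − 0.6 = 3.409 mg/L as Cl₂.
Cl₂ equivalent: 3.409 mg/L × 965,175 L = 3291 g.
Product at 88.5% available Cl: 3291 / 0.885 = 3718 g.

3.72 kg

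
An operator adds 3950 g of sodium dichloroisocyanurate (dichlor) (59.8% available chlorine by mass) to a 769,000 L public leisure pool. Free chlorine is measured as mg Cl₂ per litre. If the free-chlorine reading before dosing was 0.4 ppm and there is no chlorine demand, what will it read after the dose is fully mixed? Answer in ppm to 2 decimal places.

3.47 ppm

Available chlorine delivered: 3950 g × 0.598 = 2362 g as Cl₂.
Concentration rise: 2362 g / 769,000 L = 3.072 mg/L = 3.07 ppm.
Final FC: 0.4 + 3.07 = 3.47 ppm.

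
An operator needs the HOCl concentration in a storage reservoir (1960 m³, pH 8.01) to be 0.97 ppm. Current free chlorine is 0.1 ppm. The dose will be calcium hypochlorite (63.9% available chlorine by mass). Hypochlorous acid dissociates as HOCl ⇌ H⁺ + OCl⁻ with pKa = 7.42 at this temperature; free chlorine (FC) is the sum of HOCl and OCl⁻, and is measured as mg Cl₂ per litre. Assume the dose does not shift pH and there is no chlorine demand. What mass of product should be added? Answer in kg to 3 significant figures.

Volume: 1960 m³ = 1,960,000 L.
[OCl⁻]/[HOCl] = 10^(pH − pKa) = 10^(8.01 − 7.42) = 3.89; fraction as HOCl = 1/(1 + 3.89) = 0.2045.
Free chlorine required for 0.97 ppm HOCl: 0.97 / 0.2045 = 4.744 ppm.
FC to add: 4.744 − 0.1 = 4.644 mg/L as Cl₂.
Cl₂ equivalent: 4.644 mg/L × 1,960,000 L = 9102 g.
Product at 63.9% available Cl: 9102 / 0.639 = 14,240 g.

14.2 kg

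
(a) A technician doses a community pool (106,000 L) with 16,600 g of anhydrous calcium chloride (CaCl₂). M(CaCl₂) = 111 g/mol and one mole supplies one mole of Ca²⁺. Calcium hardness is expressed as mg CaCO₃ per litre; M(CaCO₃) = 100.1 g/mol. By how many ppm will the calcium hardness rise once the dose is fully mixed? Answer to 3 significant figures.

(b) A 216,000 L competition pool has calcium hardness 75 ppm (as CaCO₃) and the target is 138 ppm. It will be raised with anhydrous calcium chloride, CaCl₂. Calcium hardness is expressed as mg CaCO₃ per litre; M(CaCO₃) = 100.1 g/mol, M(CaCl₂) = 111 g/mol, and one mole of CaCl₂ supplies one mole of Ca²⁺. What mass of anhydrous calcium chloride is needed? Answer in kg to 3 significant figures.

(a) 141 ppm; (b) 15.1 kg

(a) Moles of Ca²⁺: 16,600 g ÷ 111 g/mol = 149.5 mol.
(a) As CaCO₃: 149.5 mol × 100.1 g/mol = 14,970 g.
(a) Rise: 14,970 g / 106,000 L × 1000 = 141.2 mg/L.

(b) Hardness to add: (138 − 75) = 63 mg/L as CaCO₃ × 216,000 L = 13,610 g as CaCO₃.
(b) Moles of Ca²⁺ (1 mol Ca²⁺ ≡ 1 mol CaCO₃): 13,610 / 100.1 g/mol = 135.9 mol.
(b) Mass of CaCl₂: 135.9 × 111 = 15,090 g.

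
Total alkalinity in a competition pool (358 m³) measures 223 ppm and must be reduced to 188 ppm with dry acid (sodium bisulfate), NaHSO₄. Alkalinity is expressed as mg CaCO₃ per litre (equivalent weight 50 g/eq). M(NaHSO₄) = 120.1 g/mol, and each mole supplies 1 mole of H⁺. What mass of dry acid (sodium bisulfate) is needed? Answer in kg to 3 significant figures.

Volume: 358 m³ = 358,000 L.
Alkalinity to neutralize: (223 − 188) = 35 mg/L as CaCO₃ × 358,000 L = 12,530 g as CaCO₃.
Equivalents of H⁺ required: 12,530 ÷ 50 g/eq = 250.6 eq = 250.6 mol NaHSO₄.
Mass of NaHSO₄: 250.6 × 120.1 = 30,100 g.

30.1 kg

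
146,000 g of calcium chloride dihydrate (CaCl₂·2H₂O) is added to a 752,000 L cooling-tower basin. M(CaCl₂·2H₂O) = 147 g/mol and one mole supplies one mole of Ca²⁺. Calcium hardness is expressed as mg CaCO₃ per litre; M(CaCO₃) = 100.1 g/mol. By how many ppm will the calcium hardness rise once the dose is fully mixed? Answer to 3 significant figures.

Moles of Ca²⁺: 146,000 g ÷ 147 g/mol = 993.2 mol.
As CaCO₃: 993.2 mol × 100.1 g/mol = 99,420 g.
Rise: 99,420 g / 752,000 L × 1000 = 132.2 mg/L.

132 ppm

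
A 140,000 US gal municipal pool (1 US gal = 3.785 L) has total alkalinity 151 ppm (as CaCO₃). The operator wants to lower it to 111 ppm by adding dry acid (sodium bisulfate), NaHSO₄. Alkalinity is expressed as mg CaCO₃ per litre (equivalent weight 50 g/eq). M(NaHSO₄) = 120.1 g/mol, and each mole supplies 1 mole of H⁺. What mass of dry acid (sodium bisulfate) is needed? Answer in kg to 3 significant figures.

Volume: 140,000 US gal × 3.785 L/gal = 529,900 L.
Alkalinity to neutralize: (151 − 111) = 40 mg/L as CaCO₃ × 529,900 L = 21,200 g as CaCO₃.
Equivalents of H⁺ required: 21,200 ÷ 50 g/eq = 423.9 eq = 423.9 mol NaHSO₄.
Mass of NaHSO₄: 423.9 × 120.1 = 50,910 g.

50.9 kg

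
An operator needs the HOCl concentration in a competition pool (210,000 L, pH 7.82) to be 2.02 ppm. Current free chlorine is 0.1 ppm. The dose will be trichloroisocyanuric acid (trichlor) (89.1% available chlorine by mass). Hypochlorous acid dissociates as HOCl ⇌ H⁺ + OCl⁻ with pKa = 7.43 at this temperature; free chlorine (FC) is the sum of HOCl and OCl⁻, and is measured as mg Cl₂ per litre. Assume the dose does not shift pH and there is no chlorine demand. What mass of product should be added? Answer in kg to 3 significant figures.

[OCl⁻]/[HOCl] = 10^(pH − pKa) = 10^(7.82 − 7.43) = 2.455; fraction as HOCl = 1/(1 + 2.455) = 0.2895.
Free chlorine required for 2.02 ppm HOCl: 2.02 / 0.2895 = 6.979 ppm.
FC to add: 6.979 − 0.1 = 6.879 mg/L as Cl₂.
Cl₂ equivalent: 6.879 mg/L × 210,000 L = 1444 g.
Product at 89.1% available Cl: 1444 / 0.891 = 1621 g.

1.62 kg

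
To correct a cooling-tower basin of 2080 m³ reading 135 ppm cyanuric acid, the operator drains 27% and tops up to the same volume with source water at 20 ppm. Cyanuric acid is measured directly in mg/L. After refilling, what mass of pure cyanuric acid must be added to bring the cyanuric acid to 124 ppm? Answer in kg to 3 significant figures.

Volume: 2080 m³ = 2,080,000 L.
After draining 27% and refilling: 135 × 0.73 + 20 × 0.27 = 103.95 ppm.
Deficit to target: 124 − 103.95 = 20.05 mg/L.
Mass: 20.05 mg/L × 2,080,000 L = 41,700 g cyanuric acid.

41.7 kg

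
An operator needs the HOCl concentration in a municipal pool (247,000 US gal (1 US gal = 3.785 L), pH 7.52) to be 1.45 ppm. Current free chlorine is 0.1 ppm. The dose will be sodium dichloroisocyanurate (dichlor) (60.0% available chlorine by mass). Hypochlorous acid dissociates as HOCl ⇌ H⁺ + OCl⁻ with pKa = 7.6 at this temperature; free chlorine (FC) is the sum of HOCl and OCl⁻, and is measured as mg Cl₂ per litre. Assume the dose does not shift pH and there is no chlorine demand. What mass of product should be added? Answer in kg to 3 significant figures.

Volume: 247,000 US gal × 3.785 L/gal = 934,895 L.
[OCl⁻]/[HOCl] = 10^(pH − pKa) = 10^(7.52 − 7.6) = 0.8318; fraction as HOCl = 1/(1 + 0.8318) = 0.5459.
Free chlorine required for 1.45 ppm HOCl: 1.45 / 0.5459 = 2.656 ppm.
FC to add: 2.656 − 0.1 = 2.556 mg/L as Cl₂.
Cl₂ equivalent: 2.556 mg/L × 934,895 L = 2390 g.
Product at 60.0% available Cl: 2390 / 0.6 = 3983 g.

3.98 kg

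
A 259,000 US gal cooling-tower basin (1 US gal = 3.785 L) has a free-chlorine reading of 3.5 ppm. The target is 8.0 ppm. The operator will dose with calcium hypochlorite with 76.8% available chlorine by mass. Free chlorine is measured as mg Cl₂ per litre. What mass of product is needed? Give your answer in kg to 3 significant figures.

5.74 kg

Volume: 259,000 US gal × 3.785 L/gal = 980,315 L.
Chlorine deficit: 8.0 − 3.5 = 4.5 ppm = 4.5 mg/L as Cl₂.
Cl₂ equivalent needed: 4.5 mg/L × 980,315 L = 4,411,000 mg = 4411 g.
Product at 76.8% available chlorine: 4411 / 0.768 = 5744 g.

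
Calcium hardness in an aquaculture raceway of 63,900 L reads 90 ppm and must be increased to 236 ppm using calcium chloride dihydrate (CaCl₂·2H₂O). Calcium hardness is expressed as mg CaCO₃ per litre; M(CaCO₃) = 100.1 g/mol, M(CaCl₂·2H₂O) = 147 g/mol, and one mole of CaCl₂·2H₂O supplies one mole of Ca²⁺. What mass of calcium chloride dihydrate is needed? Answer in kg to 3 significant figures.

13.7 kg

Hardness to add: (236 − 90) = 146 mg/L as CaCO₃ × 63,900 L = 9329 g as CaCO₃.
Moles of Ca²⁺ (1 mol Ca²⁺ ≡ 1 mol CaCO₃): 9329 / 100.1 g/mol = 93.2 mol.
Mass of CaCl₂·2H₂O: 93.2 × 147 = 13,700 g.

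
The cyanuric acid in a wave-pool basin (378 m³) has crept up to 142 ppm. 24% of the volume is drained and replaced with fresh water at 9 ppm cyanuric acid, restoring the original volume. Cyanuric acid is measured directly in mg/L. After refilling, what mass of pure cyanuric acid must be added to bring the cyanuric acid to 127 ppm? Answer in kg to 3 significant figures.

Volume: 378 m³ = 378,000 L.
After draining 24% and refilling: 142 × 0.76 + 9 × 0.24 = 110.08 ppm.
Deficit to target: 127 − 110.08 = 16.92 mg/L.
Mass: 16.92 mg/L × 378,000 L = 6396 g cyanuric acid.

6.40 kg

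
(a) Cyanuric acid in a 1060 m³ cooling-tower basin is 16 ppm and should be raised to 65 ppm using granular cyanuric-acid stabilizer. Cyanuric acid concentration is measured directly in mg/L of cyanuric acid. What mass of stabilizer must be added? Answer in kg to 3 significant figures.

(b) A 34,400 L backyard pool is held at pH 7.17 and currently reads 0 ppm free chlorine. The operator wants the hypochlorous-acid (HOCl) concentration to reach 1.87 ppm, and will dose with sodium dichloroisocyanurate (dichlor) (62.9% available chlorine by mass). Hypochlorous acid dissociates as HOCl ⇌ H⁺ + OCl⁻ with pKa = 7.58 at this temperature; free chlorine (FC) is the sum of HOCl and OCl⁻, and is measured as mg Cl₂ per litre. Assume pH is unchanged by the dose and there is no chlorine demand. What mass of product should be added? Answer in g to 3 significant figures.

(a) Volume: 1060 m³ = 1,060,000 L.
(a) CYA to add: (65 − 16) = 49 mg/L × 1,060,000 L = 51,940 g cyanuric acid.

(b) [OCl⁻]/[HOCl] = 10^(pH − pKa) = 10^(7.17 − 7.58) = 0.389; fraction as HOCl = 1/(1 + 0.389) = 0.7199.
(b) Free chlorine required for 1.87 ppm HOCl: 1.87 / 0.7199 = 2.598 ppm.
(b) FC to add: 2.598 − 0 = 2.598 mg/L as Cl₂.
(b) Cl₂ equivalent: 2.598 mg/L × 34,400 L = 89.35 g.
(b) Product at 62.9% available Cl: 89.35 / 0.629 = 142.1 g.

(a) 51.9 kg; (b) 142 g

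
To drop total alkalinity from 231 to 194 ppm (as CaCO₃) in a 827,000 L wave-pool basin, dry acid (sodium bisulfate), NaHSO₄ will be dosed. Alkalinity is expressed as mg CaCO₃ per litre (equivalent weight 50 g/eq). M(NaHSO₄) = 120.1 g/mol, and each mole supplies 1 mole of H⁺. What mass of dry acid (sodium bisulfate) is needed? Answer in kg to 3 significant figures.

Alkalinity to neutralize: (231 − 194) = 37 mg/L as CaCO₃ × 827,000 L = 30,600 g as CaCO₃.
Equivalents of H⁺ required: 30,600 ÷ 50 g/eq = 612 eq = 612 mol NaHSO₄.
Mass of NaHSO₄: 612 × 120.1 = 73,500 g.

73.5 kg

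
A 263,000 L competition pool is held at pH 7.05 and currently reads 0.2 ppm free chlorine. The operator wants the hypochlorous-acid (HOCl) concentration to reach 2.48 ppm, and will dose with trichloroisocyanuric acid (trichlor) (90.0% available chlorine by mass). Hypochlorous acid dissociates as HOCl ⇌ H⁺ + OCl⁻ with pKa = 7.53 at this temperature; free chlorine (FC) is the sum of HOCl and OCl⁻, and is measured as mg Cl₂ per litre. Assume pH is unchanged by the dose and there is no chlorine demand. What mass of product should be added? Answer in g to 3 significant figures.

906 g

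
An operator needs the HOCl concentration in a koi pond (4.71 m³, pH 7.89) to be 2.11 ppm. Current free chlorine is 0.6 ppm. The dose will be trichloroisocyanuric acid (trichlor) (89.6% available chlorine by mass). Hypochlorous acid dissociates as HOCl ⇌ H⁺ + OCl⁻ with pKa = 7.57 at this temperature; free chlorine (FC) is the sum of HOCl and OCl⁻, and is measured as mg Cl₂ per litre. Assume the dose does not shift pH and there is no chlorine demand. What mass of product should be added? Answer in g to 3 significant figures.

Volume: 4.71 m³ = 4,710 L.
[OCl⁻]/[HOCl] = 10^(pH − pKa) = 10^(7.89 − 7.57) = 2.089; fraction as HOCl = 1/(1 + 2.089) = 0.3237.
Free chlorine required for 2.11 ppm HOCl: 2.11 / 0.3237 = 6.518 ppm.
FC to add: 6.518 − 0.6 = 5.918 mg/L as Cl₂.
Cl₂ equivalent: 5.918 mg/L × 4,710 L = 27.88 g.
Product at 89.6% available Cl: 27.88 / 0.896 = 31.11 g.

31.1 g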